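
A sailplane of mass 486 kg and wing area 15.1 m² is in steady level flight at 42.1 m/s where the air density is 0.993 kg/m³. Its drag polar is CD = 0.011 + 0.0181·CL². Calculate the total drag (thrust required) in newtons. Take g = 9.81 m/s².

D = 177 N

In steady level flight, lift balances weight: W = mg = 486 × 9.81 = 4767.7 N.
q = ½ρv² = ½ × 0.993 × 42.1² = 880 Pa.
CL = 2W/(ρv²S) = 2×4767.7/(0.993×42.1²×15.1) = 0.3588.
CD = 0.011 + 0.0181 × 0.3588² = 0.01333.
D = q·S·CD = 880 × 15.1 × 0.01333 = 177.1 N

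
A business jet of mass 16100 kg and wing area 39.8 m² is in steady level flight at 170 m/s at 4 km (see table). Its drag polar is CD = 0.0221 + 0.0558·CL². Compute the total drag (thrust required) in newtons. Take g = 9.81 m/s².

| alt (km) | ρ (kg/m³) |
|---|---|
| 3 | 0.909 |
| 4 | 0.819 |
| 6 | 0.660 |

D = 13400 N

At 4 km, from the table: ρ = 0.819 kg/m³.
Weight W = mg = 16100 × 9.81 = 1.5794×10^5 N; in level flight L = W.
Dynamic pressure q = 0.5 × 0.819 × 170² = 11830 Pa.
Required CL = L/(qS) = 1.5794×10^5/(11830·39.8) = 0.3353.
CD = 0.0221 + 0.0558 × 0.3353² = 0.02837.
D = q·S·CD = 11830 × 39.8 × 0.02837 = 13360 N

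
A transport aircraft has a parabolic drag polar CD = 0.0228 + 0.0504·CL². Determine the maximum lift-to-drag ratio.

For CD = CD0 + K·CL², (L/D)max occurs at CL* = √(CD0/K) and equals 1/(2√(K·CD0)).
(L/D)max = 1/(2√(0.0504 × 0.0228)) = 1/(2 × 0.0339) = 14.7

(L/D)max = 14.7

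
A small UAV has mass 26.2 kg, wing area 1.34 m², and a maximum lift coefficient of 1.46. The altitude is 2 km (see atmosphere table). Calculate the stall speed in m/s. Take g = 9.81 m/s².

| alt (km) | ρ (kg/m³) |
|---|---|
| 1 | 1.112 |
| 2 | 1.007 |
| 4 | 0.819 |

V_stall = 16.2 m/s

At 2 km, from the table: ρ = 1.007 kg/m³.
At stall, lift equals weight: L = W = m·g = 26.2 × 9.81 = 257 N.
From L = ½ρV²S·CL,max = W: V_stall = √(2W/(ρSCL,max)) = √(2·257/(1.007·1.34·1.46))
V_stall = √260.9 = 16.2 m/s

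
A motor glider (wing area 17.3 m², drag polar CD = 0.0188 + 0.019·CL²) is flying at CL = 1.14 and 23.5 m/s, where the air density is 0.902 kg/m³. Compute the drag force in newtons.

D = 187 N

CD = 0.0188 + 0.019 × 1.14² = 0.04349
D = ½ρv²S·CD = ½ × 0.902 × 23.5² × 17.3 × 0.04349 = 187 N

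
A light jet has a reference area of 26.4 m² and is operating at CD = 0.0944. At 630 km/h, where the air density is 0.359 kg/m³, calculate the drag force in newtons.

D = 13700 N

Convert speed: v = 630 km/h ÷ 3.6 = 175 m/s.
Dynamic pressure q = ½ρv² = ½ × 0.359 × 175² = 5497 Pa.
D = q·S·CD = 5497 × 26.4 × 0.0944 = 13700 N ≈ 13.7 kN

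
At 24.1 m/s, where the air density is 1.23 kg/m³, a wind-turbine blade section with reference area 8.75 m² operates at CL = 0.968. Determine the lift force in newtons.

L = 3030 N

Dynamic pressure q = ½ρv² = ½ × 1.23 × 24.1² = 357.2 Pa.
L = q·S·CL = 357.2 × 8.75 × 0.968 = 3030 N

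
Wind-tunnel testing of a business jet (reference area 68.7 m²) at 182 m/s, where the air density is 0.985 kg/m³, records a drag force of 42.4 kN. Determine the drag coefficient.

From D = ½ρv²S·CD, rearranging gives CD = 2D/(ρv²S).
CD = 2 × 42400 / (0.985 × 182² × 68.7) = 0.0378

CD = 0.0378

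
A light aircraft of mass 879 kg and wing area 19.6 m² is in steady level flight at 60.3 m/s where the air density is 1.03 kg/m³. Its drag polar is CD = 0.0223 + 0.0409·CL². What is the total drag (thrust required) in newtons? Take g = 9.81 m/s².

In steady level flight, lift balances weight: W = mg = 879 × 9.81 = 8623 N.
q = ½ρv² = ½ × 1.03 × 60.3² = 1873 Pa.
CL = 2W/(ρv²S) = 2×8623/(1.03×60.3²×19.6) = 0.2349.
CD = 0.0223 + 0.0409 × 0.2349² = 0.02456.
D = q·S·CD = 1873 × 19.6 × 0.02456 = 901.3 N

D = 901 N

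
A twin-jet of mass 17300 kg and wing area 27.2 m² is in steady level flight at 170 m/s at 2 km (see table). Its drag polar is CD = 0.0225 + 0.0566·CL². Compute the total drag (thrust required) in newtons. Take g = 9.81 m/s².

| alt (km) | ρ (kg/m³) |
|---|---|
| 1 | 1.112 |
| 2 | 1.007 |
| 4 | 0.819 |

D = 13000 N

At 2 km, from the table: ρ = 1.007 kg/m³.
In steady level flight, lift balances weight: W = mg = 17300 × 9.81 = 1.6971×10^5 N.
q = ½ρv² = ½ × 1.007 × 170² = 14550 Pa.
CL = 2W/(ρv²S) = 2×1.6971×10^5/(1.007×170²×27.2) = 0.4288.
CD = 0.0225 + 0.0566 × 0.4288² = 0.03291.
D = q·S·CD = 14550 × 27.2 × 0.03291 = 13020 N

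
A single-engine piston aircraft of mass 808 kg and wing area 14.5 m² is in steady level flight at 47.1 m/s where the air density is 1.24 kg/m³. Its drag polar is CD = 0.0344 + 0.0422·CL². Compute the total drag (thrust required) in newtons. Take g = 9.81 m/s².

D = 819 N

In steady level flight, lift balances weight: W = mg = 808 × 9.81 = 7926.5 N.
q = ½ρv² = ½ × 1.24 × 47.1² = 1375 Pa.
CL = W/(q·S) = 7926.5 / (1375 × 14.5) = 0.3974.
CD = 0.0344 + 0.0422 × 0.3974² = 0.04107.
D = q·S·CD = 1375 × 14.5 × 0.04107 = 819 N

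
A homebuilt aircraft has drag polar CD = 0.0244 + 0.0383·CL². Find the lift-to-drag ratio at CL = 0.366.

L/D = 12.4

CD = 0.0244 + 0.0383 × 0.366² = 0.02953
L/D = CL/CD = 0.366 / 0.02953 = 12.4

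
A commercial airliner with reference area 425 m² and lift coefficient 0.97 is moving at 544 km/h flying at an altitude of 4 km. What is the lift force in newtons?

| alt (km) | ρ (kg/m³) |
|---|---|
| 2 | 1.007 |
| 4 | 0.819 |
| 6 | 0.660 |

At 4 km, from the table: ρ = 0.819 kg/m³.
Convert speed: v = 544 km/h ÷ 3.6 = 151.1 m/s.
Dynamic pressure q = ½ρv² = ½ × 0.819 × 151.1² = 9351 Pa.
L = q·S·CL = 9351 × 425 × 0.97 = 3.85×10^6 N ≈ 3850 kN

L = 3.85×10^6 N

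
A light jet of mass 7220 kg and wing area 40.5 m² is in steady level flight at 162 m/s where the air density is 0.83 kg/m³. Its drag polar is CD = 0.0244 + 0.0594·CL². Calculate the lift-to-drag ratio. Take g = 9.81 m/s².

In steady level flight, lift balances weight: W = mg = 7220 × 9.81 = 70828 N.
q = ½ρv² = ½ × 0.83 × 162² = 10890 Pa.
CL = 2W/(ρv²S) = 2×70828/(0.83×162²×40.5) = 0.1606.
CD = 0.0244 + 0.0594 × 0.1606² = 0.02593.
L/D = CL/CD = 0.1606 / 0.02593 = 6.19

L/D = 6.19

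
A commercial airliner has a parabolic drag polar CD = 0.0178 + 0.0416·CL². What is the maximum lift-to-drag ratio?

For CD = CD0 + K·CL², (L/D)max occurs at CL* = √(CD0/K) and equals 1/(2√(K·CD0)).
(L/D)max = 1/(2√(0.0416 × 0.0178)) = 1/(2 × 0.02721) = 18.4

(L/D)max = 18.4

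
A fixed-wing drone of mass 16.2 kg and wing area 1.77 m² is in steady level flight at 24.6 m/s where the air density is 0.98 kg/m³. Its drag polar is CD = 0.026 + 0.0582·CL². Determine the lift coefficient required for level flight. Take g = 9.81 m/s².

CL = 0.303

Weight W = mg = 16.2 × 9.81 = 158.92 N; in level flight L = W.
Dynamic pressure q = 0.5 × 0.98 × 24.6² = 296.5 Pa.
CL = 2W/(ρv²S) = 2×158.92/(0.98×24.6²×1.77) = 0.3028.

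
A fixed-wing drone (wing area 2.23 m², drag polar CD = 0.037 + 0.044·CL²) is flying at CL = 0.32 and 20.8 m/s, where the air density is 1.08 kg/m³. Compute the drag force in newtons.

D = 21.6 N

CD = 0.037 + 0.044 × 0.32² = 0.04151
D = ½ρv²S·CD = ½ × 1.08 × 20.8² × 2.23 × 0.04151 = 21.6 N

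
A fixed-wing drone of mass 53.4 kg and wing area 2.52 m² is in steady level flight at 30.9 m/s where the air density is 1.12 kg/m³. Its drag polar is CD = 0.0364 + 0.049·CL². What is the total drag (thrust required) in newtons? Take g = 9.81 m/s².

In steady level flight, lift balances weight: W = mg = 53.4 × 9.81 = 523.85 N.
Dynamic pressure q = 0.5 × 1.12 × 30.9² = 534.7 Pa.
CL = W/(q·S) = 523.85 / (534.7 × 2.52) = 0.3888.
CD = 0.0364 + 0.049 × 0.3888² = 0.04381.
D = q·S·CD = 534.7 × 2.52 × 0.04381 = 59.03 N

D = 59 N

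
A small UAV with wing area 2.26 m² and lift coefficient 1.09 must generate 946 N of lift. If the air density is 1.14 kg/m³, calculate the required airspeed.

v = 26 m/s

L = ½ρv²S·CL ⇒ v = √(2L/(ρ·S·CL))
v = √(2 × 946 / (1.14 × 2.26 × 1.09)) = √673.7 = 26 m/s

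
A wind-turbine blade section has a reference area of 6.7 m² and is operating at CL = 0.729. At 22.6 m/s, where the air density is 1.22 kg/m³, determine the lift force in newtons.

Dynamic pressure q = ½ρv² = ½ × 1.22 × 22.6² = 311.6 Pa.
L = q·S·CL = 311.6 × 6.7 × 0.729 = 1520 N

L = 1520 N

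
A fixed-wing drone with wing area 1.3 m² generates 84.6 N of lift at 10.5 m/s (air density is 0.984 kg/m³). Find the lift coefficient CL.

From L = ½ρv²S·CL, rearranging gives CL = 2L/(ρv²S).
CL = 2 × 84.6 / (0.984 × 10.5² × 1.3) = 1.2

CL = 1.2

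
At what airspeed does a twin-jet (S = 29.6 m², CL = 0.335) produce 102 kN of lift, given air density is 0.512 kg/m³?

v = 200 m/s

L = ½ρv²S·CL ⇒ v = √(2L/(ρ·S·CL))
v = √(2 × 1.02×10^5 / (0.512 × 29.6 × 0.335)) = √40180 = 200 m/s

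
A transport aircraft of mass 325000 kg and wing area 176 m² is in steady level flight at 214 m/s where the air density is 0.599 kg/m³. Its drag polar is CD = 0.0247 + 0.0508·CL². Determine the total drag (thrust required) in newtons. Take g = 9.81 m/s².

Level flight ⇒ L = W = m·g = 325000 × 9.81 = 3.1882×10^6 N.
q = ½ρv² = ½ × 0.599 × 214² = 13720 Pa.
CL = 2W/(ρv²S) = 2×3.1882×10^6/(0.599×214²×176) = 1.321.
CD = 0.0247 + 0.0508 × 1.321² = 0.1133.
D = q·S·CD = 13720 × 176 × 0.1133 = 2.735×10^5 N

D = 2.74×10^5 N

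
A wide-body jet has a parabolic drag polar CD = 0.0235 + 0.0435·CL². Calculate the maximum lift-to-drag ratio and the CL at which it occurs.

For CD = CD0 + K·CL², (L/D)max occurs at CL* = √(CD0/K) and equals 1/(2√(K·CD0)).
(L/D)max = 1/(2√(0.0435 × 0.0235)) = 1/(2 × 0.03197) = 15.6
CL* = √(0.0235/0.0435) = 0.735

(L/D)max = 15.6, at CL = 0.735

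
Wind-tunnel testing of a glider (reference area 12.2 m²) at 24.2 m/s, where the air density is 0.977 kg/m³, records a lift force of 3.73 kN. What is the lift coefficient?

From L = ½ρv²S·CL, rearranging gives CL = 2L/(ρv²S).
CL = 2 × 3730 / (0.977 × 24.2² × 12.2) = 1.07

CL = 1.07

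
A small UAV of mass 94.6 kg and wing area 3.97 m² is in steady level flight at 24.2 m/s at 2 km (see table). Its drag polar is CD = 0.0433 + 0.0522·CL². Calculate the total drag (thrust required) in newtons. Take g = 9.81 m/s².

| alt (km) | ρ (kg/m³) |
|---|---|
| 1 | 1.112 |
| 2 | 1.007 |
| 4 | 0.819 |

D = 89.1 N

At 2 km, from the table: ρ = 1.007 kg/m³.
In steady level flight, lift balances weight: W = mg = 94.6 × 9.81 = 928.03 N.
Dynamic pressure q = 0.5 × 1.007 × 24.2² = 294.9 Pa.
CL = W/(q·S) = 928.03 / (294.9 × 3.97) = 0.7928.
CD = 0.0433 + 0.0522 × 0.7928² = 0.07611.
D = q·S·CD = 294.9 × 3.97 × 0.07611 = 89.09 N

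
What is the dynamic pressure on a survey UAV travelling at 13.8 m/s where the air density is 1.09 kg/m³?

q = 104 Pa

q = ½ρv² = ½ × 1.09 × 13.8² = 104 Pa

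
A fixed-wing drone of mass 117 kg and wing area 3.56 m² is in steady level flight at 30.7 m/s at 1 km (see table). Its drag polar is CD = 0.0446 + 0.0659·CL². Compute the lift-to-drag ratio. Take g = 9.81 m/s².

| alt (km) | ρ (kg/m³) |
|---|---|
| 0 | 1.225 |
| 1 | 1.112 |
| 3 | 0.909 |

L/D = 8.85

At 1 km, from the table: ρ = 1.112 kg/m³.
Weight W = mg = 117 × 9.81 = 1147.8 N; in level flight L = W.
q = ½ρv² = ½ × 1.112 × 30.7² = 524 Pa.
CL = W/(q·S) = 1147.8 / (524 × 3.56) = 0.6153.
CD = 0.0446 + 0.0659 × 0.6153² = 0.06955.
L/D = CL/CD = 0.6153 / 0.06955 = 8.85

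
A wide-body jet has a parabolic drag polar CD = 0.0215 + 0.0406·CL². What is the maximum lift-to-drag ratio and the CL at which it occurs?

(L/D)max = 16.9, at CL = 0.728

For CD = CD0 + K·CL², (L/D)max occurs at CL* = √(CD0/K) and equals 1/(2√(K·CD0)).
(L/D)max = 1/(2√(0.0406 × 0.0215)) = 1/(2 × 0.02954) = 16.9
CL* = √(0.0215/0.0406) = 0.728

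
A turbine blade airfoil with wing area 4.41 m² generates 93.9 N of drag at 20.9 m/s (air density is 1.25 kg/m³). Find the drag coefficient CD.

CD = 0.078

From D = ½ρv²S·CD, rearranging gives CD = 2D/(ρv²S).
CD = 2 × 93.9 / (1.25 × 20.9² × 4.41) = 0.078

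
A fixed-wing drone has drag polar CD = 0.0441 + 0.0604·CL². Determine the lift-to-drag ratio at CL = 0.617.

L/D = 9.2

CD = 0.0441 + 0.0604 × 0.617² = 0.06709
L/D = CL/CD = 0.617 / 0.06709 = 9.2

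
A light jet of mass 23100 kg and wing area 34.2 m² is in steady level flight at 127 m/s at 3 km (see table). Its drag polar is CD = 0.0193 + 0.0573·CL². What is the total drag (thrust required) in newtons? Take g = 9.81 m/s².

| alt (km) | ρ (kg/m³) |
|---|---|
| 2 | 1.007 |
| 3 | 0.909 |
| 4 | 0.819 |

D = 16600 N

At 3 km, from the table: ρ = 0.909 kg/m³.
Level flight ⇒ L = W = m·g = 23100 × 9.81 = 2.2661×10^5 N.
Dynamic pressure q = 0.5 × 0.909 × 127² = 7331 Pa.
Required CL = L/(qS) = 2.2661×10^5/(7331·34.2) = 0.9039.
CD = 0.0193 + 0.0573 × 0.9039² = 0.06611.
D = q·S·CD = 7331 × 34.2 × 0.06611 = 16580 N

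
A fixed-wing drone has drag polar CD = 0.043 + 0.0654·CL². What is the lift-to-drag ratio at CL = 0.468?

L/D = 8.16

CD = 0.043 + 0.0654 × 0.468² = 0.05732
L/D = CL/CD = 0.468 / 0.05732 = 8.16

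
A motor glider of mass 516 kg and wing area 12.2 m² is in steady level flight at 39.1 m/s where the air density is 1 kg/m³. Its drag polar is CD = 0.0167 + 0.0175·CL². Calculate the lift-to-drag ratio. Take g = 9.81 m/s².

L/D = 24.8

Level flight ⇒ L = W = m·g = 516 × 9.81 = 5062 N.
Dynamic pressure q = 0.5 × 1 × 39.1² = 764.4 Pa.
CL = 2W/(ρv²S) = 2×5062/(1×39.1²×12.2) = 0.5428.
CD = 0.0167 + 0.0175 × 0.5428² = 0.02186.
L/D = CL/CD = 0.5428 / 0.02186 = 24.8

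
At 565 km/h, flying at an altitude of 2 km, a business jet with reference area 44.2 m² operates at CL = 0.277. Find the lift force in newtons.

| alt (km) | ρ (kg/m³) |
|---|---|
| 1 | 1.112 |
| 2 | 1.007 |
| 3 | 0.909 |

L = 1.52×10^5 N

At 2 km, from the table: ρ = 1.007 kg/m³.
Convert speed: v = 565 km/h ÷ 3.6 = 156.9 m/s.
Dynamic pressure q = ½ρv² = ½ × 1.007 × 156.9² = 12400 Pa.
L = q·S·CL = 12400 × 44.2 × 0.277 = 1.52×10^5 N ≈ 152 kN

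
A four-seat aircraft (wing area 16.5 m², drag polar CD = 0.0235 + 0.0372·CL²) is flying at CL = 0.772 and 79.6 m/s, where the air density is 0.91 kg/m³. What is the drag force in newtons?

D = 2170 N

CD = 0.0235 + 0.0372 × 0.772² = 0.04567
D = ½ρv²S·CD = ½ × 0.91 × 79.6² × 16.5 × 0.04567 = 2170 N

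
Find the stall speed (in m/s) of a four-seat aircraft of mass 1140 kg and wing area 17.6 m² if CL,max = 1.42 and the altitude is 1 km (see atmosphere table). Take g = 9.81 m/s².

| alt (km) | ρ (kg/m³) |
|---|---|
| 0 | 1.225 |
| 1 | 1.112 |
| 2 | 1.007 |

V_stall = 28.4 m/s

At 1 km, from the table: ρ = 1.112 kg/m³.
Weight W = mg = 1140 × 9.81 = 11180 N.
From L = ½ρV²S·CL,max = W: V_stall = √(2W/(ρSCL,max)) = √(2·11180/(1.112·17.6·1.42))
V_stall = √804.8 = 28.4 m/s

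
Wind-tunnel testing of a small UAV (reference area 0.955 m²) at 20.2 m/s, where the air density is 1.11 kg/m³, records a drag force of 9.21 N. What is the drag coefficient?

From D = ½ρv²S·CD, rearranging gives CD = 2D/(ρv²S).
CD = 2 × 9.21 / (1.11 × 20.2² × 0.955) = 0.0426

CD = 0.0426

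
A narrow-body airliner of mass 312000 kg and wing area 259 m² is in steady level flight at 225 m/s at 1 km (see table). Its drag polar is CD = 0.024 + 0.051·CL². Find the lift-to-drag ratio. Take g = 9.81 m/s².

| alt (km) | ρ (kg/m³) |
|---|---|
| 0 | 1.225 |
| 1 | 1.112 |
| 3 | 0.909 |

L/D = 12.7

At 1 km, from the table: ρ = 1.112 kg/m³.
Weight W = mg = 312000 × 9.81 = 3.0607×10^6 N; in level flight L = W.
q = ½ρv² = ½ × 1.112 × 225² = 28150 Pa.
Required CL = L/(qS) = 3.0607×10^6/(28150·259) = 0.4198.
CD = 0.024 + 0.051 × 0.4198² = 0.03299.
L/D = CL/CD = 0.4198 / 0.03299 = 12.7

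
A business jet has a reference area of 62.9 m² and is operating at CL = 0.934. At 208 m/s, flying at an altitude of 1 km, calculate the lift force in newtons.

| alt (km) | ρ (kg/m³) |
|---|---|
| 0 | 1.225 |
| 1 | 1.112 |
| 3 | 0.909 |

At 1 km, from the table: ρ = 1.112 kg/m³.
Dynamic pressure q = ½ρv² = ½ × 1.112 × 208² = 24050 Pa.
L = q·S·CL = 24050 × 62.9 × 0.934 = 1.41×10^6 N ≈ 1410 kN

L = 1.41×10^6 N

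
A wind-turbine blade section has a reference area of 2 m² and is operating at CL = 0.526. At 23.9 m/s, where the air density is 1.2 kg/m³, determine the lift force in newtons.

Dynamic pressure q = ½ρv² = ½ × 1.2 × 23.9² = 342.7 Pa.
L = q·S·CL = 342.7 × 2 × 0.526 = 361 N

L = 361 N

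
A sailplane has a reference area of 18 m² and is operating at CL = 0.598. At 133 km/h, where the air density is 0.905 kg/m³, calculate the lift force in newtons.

Convert speed: v = 133 km/h ÷ 3.6 = 36.94 m/s.
L = ½ρv²S·CL = ½ × 0.905 × 36.94² × 18 × 0.598 = 6650 N ≈ 6.65 kN

L = 6650 N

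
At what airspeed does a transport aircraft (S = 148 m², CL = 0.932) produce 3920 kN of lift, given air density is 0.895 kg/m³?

v = 252 m/s

L = ½ρv²S·CL ⇒ v = √(2L/(ρ·S·CL))
v = √(2 × 3.92×10^6 / (0.895 × 148 × 0.932)) = √63510 = 252 m/s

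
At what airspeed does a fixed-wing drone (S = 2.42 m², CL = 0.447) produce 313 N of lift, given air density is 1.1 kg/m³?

L = ½ρv²S·CL ⇒ v = √(2L/(ρ·S·CL))
v = √(2 × 313 / (1.1 × 2.42 × 0.447)) = √526.1 = 22.9 m/s

v = 22.9 m/s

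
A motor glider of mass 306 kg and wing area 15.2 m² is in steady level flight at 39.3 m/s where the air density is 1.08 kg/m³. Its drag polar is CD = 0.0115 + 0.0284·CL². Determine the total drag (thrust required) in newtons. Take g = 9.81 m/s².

D = 166 N

In steady level flight, lift balances weight: W = mg = 306 × 9.81 = 3001.9 N.
Dynamic pressure q = 0.5 × 1.08 × 39.3² = 834 Pa.
Required CL = L/(qS) = 3001.9/(834·15.2) = 0.2368.
CD = 0.0115 + 0.0284 × 0.2368² = 0.01309.
D = q·S·CD = 834 × 15.2 × 0.01309 = 166 N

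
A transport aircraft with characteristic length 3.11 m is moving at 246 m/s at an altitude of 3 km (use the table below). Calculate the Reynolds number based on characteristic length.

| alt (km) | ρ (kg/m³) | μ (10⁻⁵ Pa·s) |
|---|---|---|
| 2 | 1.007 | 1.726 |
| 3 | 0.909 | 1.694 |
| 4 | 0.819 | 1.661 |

At 3 km, from the table: ρ = 0.909 kg/m³, μ = 1.694×10⁻⁵ Pa·s.
Re = ρ·v·c/μ = 0.909 × 246 × 3.11 / (1.694×10⁻⁵) = 4.11×10^7

Re = 4.11×10^7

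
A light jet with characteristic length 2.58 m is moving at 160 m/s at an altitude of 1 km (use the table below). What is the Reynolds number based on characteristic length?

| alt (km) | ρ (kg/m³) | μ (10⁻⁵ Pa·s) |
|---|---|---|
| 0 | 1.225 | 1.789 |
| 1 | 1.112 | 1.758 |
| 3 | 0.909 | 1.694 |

Re = 2.61×10^7

At 1 km, from the table: ρ = 1.112 kg/m³, μ = 1.758×10⁻⁵ Pa·s.
Re = ρ·v·c/μ = 1.112 × 160 × 2.58 / (1.758×10⁻⁵) = 2.61×10^7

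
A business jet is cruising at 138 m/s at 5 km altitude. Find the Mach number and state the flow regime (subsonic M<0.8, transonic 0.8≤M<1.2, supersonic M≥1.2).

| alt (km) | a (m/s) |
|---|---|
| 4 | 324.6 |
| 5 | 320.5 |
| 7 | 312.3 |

At 5 km, from the table: a = 320.5 m/s.
M = v/a = 138 / 320.5 = 0.431
M = 0.431 → subsonic.

M = 0.431 (subsonic)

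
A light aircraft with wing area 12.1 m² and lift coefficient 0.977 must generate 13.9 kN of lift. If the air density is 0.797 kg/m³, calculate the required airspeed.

v = 54.3 m/s

L = ½ρv²S·CL ⇒ v = √(2L/(ρ·S·CL))
v = √(2 × 13900 / (0.797 × 12.1 × 0.977)) = √2951 = 54.3 m/s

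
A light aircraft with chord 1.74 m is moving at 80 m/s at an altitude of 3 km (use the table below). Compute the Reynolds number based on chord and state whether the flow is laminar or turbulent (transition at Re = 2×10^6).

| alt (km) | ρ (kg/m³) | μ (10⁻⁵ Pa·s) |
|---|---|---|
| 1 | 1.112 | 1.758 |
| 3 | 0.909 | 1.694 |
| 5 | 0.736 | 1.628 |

Re = 7.47×10^6 (turbulent)

At 3 km, from the table: ρ = 0.909 kg/m³, μ = 1.694×10⁻⁵ Pa·s.
Re = ρ·v·c/μ = 0.909 × 80 × 1.74 / (1.694×10⁻⁵) = 7.47×10^6
Since 7.47×10^6 > 2×10^6, the flow is turbulent.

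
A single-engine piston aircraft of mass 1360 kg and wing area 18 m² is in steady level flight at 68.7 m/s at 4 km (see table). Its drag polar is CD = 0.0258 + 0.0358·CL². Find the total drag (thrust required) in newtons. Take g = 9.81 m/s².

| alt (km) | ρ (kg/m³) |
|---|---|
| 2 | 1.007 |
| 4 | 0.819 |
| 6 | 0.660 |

D = 1080 N

At 4 km, from the table: ρ = 0.819 kg/m³.
Level flight ⇒ L = W = m·g = 1360 × 9.81 = 13342 N.
Dynamic pressure q = 0.5 × 0.819 × 68.7² = 1933 Pa.
CL = 2W/(ρv²S) = 2×13342/(0.819×68.7²×18) = 0.3835.
CD = 0.0258 + 0.0358 × 0.3835² = 0.03107.
D = q·S·CD = 1933 × 18 × 0.03107 = 1081 N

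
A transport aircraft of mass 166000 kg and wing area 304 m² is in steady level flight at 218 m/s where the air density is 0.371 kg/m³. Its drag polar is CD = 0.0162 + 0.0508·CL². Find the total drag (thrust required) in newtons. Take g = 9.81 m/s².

D = 93700 N

Level flight ⇒ L = W = m·g = 166000 × 9.81 = 1.6285×10^6 N.
q = ½ρv² = ½ × 0.371 × 218² = 8816 Pa.
Required CL = L/(qS) = 1.6285×10^6/(8816·304) = 0.6076.
CD = 0.0162 + 0.0508 × 0.6076² = 0.03496.
D = q·S·CD = 8816 × 304 × 0.03496 = 93680 N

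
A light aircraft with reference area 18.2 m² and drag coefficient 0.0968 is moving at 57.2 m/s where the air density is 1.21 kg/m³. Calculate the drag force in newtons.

D = 3490 N

D = ½ρv²S·CD = ½ × 1.21 × 57.2² × 18.2 × 0.0968 = 3490 N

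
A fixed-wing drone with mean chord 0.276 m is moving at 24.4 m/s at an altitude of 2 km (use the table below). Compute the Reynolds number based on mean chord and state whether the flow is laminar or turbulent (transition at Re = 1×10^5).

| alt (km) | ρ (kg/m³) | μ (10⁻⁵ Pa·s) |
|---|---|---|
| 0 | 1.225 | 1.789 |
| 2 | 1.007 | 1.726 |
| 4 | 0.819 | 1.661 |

Re = 3.93×10^5 (turbulent)

At 2 km, from the table: ρ = 1.007 kg/m³, μ = 1.726×10⁻⁵ Pa·s.
Re = ρ·v·c/μ = 1.007 × 24.4 × 0.276 / (1.726×10⁻⁵) = 3.93×10^5
Since 3.93×10^5 > 1×10^5, the flow is turbulent.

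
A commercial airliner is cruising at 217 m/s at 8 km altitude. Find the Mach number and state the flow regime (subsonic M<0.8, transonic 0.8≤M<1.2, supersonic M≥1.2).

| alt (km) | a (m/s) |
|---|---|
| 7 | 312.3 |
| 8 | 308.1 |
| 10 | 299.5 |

M = 0.704 (subsonic)

At 8 km, from the table: a = 308.1 m/s.
M = v/a = 217 / 308.1 = 0.704
M = 0.704 → subsonic.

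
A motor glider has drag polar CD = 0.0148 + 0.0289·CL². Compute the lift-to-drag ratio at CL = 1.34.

CD = 0.0148 + 0.0289 × 1.34² = 0.06669
L/D = CL/CD = 1.34 / 0.06669 = 20.1

L/D = 20.1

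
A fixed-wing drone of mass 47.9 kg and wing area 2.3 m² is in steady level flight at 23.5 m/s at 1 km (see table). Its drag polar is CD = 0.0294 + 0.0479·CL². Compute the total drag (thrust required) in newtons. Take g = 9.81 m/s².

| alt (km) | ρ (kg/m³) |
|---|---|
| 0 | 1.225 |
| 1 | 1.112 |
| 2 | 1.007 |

At 1 km, from the table: ρ = 1.112 kg/m³.
Level flight ⇒ L = W = m·g = 47.9 × 9.81 = 469.9 N.
Dynamic pressure q = 0.5 × 1.112 × 23.5² = 307.1 Pa.
CL = W/(q·S) = 469.9 / (307.1 × 2.3) = 0.6654.
CD = 0.0294 + 0.0479 × 0.6654² = 0.05061.
D = q·S·CD = 307.1 × 2.3 × 0.05061 = 35.74 N

D = 35.7 N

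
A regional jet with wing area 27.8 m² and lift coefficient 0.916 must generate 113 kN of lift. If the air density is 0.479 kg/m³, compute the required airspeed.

L = ½ρv²S·CL ⇒ v = √(2L/(ρ·S·CL))
v = √(2 × 1.13×10^5 / (0.479 × 27.8 × 0.916)) = √18530 = 136 m/s

v = 136 m/s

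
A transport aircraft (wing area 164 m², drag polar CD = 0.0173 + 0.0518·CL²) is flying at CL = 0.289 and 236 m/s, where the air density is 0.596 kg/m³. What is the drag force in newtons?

CD = 0.0173 + 0.0518 × 0.289² = 0.02163
D = ½ρv²S·CD = ½ × 0.596 × 236² × 164 × 0.02163 = 58900 N

D = 58900 N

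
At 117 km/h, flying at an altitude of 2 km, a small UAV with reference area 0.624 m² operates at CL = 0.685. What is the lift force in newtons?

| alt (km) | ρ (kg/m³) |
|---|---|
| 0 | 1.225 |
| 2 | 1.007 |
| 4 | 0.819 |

L = 227 N

At 2 km, from the table: ρ = 1.007 kg/m³.
Convert speed: v = 117 km/h ÷ 3.6 = 32.5 m/s.
Dynamic pressure q = ½ρv² = ½ × 1.007 × 32.5² = 531.8 Pa.
L = q·S·CL = 531.8 × 0.624 × 0.685 = 227 N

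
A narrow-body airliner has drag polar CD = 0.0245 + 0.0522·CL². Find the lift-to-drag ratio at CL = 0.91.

L/D = 13.4

CD = 0.0245 + 0.0522 × 0.91² = 0.06773
L/D = CL/CD = 0.91 / 0.06773 = 13.4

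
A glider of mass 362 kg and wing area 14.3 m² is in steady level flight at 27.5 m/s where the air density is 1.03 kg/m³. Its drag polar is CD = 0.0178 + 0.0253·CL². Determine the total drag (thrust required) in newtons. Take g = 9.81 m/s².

Weight W = mg = 362 × 9.81 = 3551.2 N; in level flight L = W.
q = ½ρv² = ½ × 1.03 × 27.5² = 389.5 Pa.
CL = W/(q·S) = 3551.2 / (389.5 × 14.3) = 0.6376.
CD = 0.0178 + 0.0253 × 0.6376² = 0.02809.
D = q·S·CD = 389.5 × 14.3 × 0.02809 = 156.4 N

D = 156 N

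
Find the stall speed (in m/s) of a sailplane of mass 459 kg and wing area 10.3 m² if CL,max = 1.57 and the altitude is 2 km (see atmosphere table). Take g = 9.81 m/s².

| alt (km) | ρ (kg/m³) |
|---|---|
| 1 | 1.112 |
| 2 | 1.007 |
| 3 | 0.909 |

At 2 km, from the table: ρ = 1.007 kg/m³.
At stall, lift equals weight: L = W = m·g = 459 × 9.81 = 4503 N.
From L = ½ρV²S·CL,max = W: V_stall = √(2W/(ρSCL,max)) = √(2·4503/(1.007·10.3·1.57))
V_stall = √553 = 23.5 m/s

V_stall = 23.5 m/s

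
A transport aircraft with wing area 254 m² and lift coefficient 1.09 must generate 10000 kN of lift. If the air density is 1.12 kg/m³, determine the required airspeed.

L = ½ρv²S·CL ⇒ v = √(2L/(ρ·S·CL))
v = √(2 × 1×10^7 / (1.12 × 254 × 1.09)) = √64500 = 254 m/s

v = 254 m/s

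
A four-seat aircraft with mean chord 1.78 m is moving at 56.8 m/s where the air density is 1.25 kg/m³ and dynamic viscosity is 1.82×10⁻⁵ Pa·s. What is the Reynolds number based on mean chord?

Re = 6.94×10^6

Re = ρ·v·c/μ = 1.25 × 56.8 × 1.78 / (1.82×10⁻⁵) = 6.94×10^6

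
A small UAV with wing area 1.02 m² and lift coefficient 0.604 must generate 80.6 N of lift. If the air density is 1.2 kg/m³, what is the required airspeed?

L = ½ρv²S·CL ⇒ v = √(2L/(ρ·S·CL))
v = √(2 × 80.6 / (1.2 × 1.02 × 0.604)) = √218 = 14.8 m/s

v = 14.8 m/s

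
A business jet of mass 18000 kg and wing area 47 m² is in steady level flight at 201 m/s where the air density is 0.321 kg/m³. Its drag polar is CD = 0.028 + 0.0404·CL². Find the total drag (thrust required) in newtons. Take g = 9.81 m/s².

Level flight ⇒ L = W = m·g = 18000 × 9.81 = 1.7658×10^5 N.
q = ½ρv² = ½ × 0.321 × 201² = 6484 Pa.
CL = W/(q·S) = 1.7658×10^5 / (6484 × 47) = 0.5794.
CD = 0.028 + 0.0404 × 0.5794² = 0.04156.
D = q·S·CD = 6484 × 47 × 0.04156 = 12670 N

D = 12700 N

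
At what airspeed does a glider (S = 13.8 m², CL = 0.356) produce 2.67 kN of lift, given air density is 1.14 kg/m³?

v = 30.9 m/s

L = ½ρv²S·CL ⇒ v = √(2L/(ρ·S·CL))
v = √(2 × 2670 / (1.14 × 13.8 × 0.356)) = √953.5 = 30.9 m/s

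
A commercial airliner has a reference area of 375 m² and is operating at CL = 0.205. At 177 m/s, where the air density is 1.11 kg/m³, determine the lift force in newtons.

L = 1.34×10^6 N

Dynamic pressure q = ½ρv² = ½ × 1.11 × 177² = 17390 Pa.
L = q·S·CL = 17390 × 375 × 0.205 = 1.34×10^6 N ≈ 1340 kN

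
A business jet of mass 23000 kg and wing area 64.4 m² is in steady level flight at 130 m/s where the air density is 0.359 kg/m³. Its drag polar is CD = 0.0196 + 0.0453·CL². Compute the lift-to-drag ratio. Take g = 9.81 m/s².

L/D = 14.4

Level flight ⇒ L = W = m·g = 23000 × 9.81 = 2.2563×10^5 N.
q = ½ρv² = ½ × 0.359 × 130² = 3034 Pa.
CL = W/(q·S) = 2.2563×10^5 / (3034 × 64.4) = 1.155.
CD = 0.0196 + 0.0453 × 1.155² = 0.08003.
L/D = CL/CD = 1.155 / 0.08003 = 14.4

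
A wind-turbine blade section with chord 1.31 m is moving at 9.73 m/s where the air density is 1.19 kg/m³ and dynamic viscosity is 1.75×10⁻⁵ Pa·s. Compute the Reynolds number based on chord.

Re = ρ·v·c/μ = 1.19 × 9.73 × 1.31 / (1.75×10⁻⁵) = 8.67×10^5

Re = 8.67×10^5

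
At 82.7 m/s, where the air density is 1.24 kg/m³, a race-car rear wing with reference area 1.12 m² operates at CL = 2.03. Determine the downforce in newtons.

L = ½ρv²S·CL = ½ × 1.24 × 82.7² × 1.12 × 2.03 = 9640 N ≈ 9.64 kN

L = 9640 N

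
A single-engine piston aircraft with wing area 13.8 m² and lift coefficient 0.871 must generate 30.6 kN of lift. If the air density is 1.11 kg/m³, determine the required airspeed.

L = ½ρv²S·CL ⇒ v = √(2L/(ρ·S·CL))
v = √(2 × 30600 / (1.11 × 13.8 × 0.871)) = √4587 = 67.7 m/s

v = 67.7 m/s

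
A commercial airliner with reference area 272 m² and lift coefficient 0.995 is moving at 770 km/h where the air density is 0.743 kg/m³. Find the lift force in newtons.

Convert speed: v = 770 km/h ÷ 3.6 = 213.9 m/s.
Dynamic pressure q = ½ρv² = ½ × 0.743 × 213.9² = 17000 Pa.
L = q·S·CL = 17000 × 272 × 0.995 = 4.6×10^6 N ≈ 4600 kN

L = 4.6×10^6 N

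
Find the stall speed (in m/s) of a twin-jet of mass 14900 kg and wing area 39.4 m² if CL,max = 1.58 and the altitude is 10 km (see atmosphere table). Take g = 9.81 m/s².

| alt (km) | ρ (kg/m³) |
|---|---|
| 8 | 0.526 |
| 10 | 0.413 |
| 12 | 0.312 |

At 10 km, from the table: ρ = 0.413 kg/m³.
Weight W = mg = 14900 × 9.81 = 1.462×10^5 N.
From L = ½ρV²S·CL,max = W: V_stall = √(2W/(ρSCL,max)) = √(2·1.462×10^5/(0.413·39.4·1.58))
V_stall = √11370 = 107 m/s

V_stall = 107 m/s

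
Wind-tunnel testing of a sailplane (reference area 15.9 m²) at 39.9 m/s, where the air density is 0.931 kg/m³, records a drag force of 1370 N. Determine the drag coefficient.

From D = ½ρv²S·CD, rearranging gives CD = 2D/(ρv²S).
CD = 2 × 1370 / (0.931 × 39.9² × 15.9) = 0.116

CD = 0.116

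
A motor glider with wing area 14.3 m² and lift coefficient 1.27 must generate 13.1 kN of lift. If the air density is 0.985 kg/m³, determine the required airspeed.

L = ½ρv²S·CL ⇒ v = √(2L/(ρ·S·CL))
v = √(2 × 13100 / (0.985 × 14.3 × 1.27)) = √1465 = 38.3 m/s

v = 38.3 m/s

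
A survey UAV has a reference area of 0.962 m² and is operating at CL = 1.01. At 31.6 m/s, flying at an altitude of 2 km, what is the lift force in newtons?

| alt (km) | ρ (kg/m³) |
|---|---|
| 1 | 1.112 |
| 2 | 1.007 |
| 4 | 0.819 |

At 2 km, from the table: ρ = 1.007 kg/m³.
Dynamic pressure q = ½ρv² = ½ × 1.007 × 31.6² = 502.8 Pa.
L = q·S·CL = 502.8 × 0.962 × 1.01 = 489 N

L = 489 N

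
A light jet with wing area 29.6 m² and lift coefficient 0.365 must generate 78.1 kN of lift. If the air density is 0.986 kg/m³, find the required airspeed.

L = ½ρv²S·CL ⇒ v = √(2L/(ρ·S·CL))
v = √(2 × 78100 / (0.986 × 29.6 × 0.365)) = √14660 = 121 m/s

v = 121 m/s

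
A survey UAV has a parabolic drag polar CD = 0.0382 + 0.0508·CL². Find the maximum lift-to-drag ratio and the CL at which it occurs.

For CD = CD0 + K·CL², (L/D)max occurs at CL* = √(CD0/K) and equals 1/(2√(K·CD0)).
(L/D)max = 1/(2√(0.0508 × 0.0382)) = 1/(2 × 0.04405) = 11.4
CL* = √(0.0382/0.0508) = 0.867

(L/D)max = 11.4, at CL = 0.867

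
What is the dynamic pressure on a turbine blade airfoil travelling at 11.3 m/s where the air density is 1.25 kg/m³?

q = 79.8 Pa

q = ½ρv² = ½ × 1.25 × 11.3² = 79.8 Pa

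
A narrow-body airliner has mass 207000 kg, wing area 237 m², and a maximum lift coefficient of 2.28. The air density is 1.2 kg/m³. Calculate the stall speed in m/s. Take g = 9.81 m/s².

V_stall = 79.1 m/s

At stall, lift equals weight: L = W = m·g = 207000 × 9.81 = 2.031×10^6 N.
From L = ½ρV²S·CL,max = W: V_stall = √(2W/(ρSCL,max)) = √(2·2.031×10^6/(1.2·237·2.28))
V_stall = √6263 = 79.1 m/s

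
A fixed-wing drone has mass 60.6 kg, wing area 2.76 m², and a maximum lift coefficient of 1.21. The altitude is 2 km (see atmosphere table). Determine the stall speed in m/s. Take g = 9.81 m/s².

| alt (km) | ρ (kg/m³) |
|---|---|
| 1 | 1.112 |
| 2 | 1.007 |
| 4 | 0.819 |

At 2 km, from the table: ρ = 1.007 kg/m³.
At stall, lift equals weight: L = W = m·g = 60.6 × 9.81 = 594.5 N.
From L = ½ρV²S·CL,max = W: V_stall = √(2W/(ρSCL,max)) = √(2·594.5/(1.007·2.76·1.21))
V_stall = √353.5 = 18.8 m/s

V_stall = 18.8 m/s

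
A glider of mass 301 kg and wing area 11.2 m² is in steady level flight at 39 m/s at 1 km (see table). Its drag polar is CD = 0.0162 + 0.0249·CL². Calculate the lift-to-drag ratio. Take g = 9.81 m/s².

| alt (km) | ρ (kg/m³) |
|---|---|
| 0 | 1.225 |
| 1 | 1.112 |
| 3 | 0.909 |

At 1 km, from the table: ρ = 1.112 kg/m³.
In steady level flight, lift balances weight: W = mg = 301 × 9.81 = 2952.8 N.
Dynamic pressure q = 0.5 × 1.112 × 39² = 845.7 Pa.
Required CL = L/(qS) = 2952.8/(845.7·11.2) = 0.3118.
CD = 0.0162 + 0.0249 × 0.3118² = 0.01862.
L/D = CL/CD = 0.3118 / 0.01862 = 16.7

L/D = 16.7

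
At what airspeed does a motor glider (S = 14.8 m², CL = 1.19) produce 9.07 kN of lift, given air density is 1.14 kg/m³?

L = ½ρv²S·CL ⇒ v = √(2L/(ρ·S·CL))
v = √(2 × 9070 / (1.14 × 14.8 × 1.19)) = √903.5 = 30.1 m/s

v = 30.1 m/s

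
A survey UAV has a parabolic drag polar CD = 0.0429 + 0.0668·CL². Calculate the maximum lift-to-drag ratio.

(L/D)max = 9.34

For CD = CD0 + K·CL², (L/D)max occurs at CL* = √(CD0/K) and equals 1/(2√(K·CD0)).
(L/D)max = 1/(2√(0.0668 × 0.0429)) = 1/(2 × 0.05353) = 9.34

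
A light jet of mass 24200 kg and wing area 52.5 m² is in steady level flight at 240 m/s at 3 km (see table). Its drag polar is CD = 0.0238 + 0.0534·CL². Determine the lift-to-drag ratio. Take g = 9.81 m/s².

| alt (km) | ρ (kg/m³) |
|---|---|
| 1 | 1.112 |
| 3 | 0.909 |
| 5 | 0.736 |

At 3 km, from the table: ρ = 0.909 kg/m³.
Level flight ⇒ L = W = m·g = 24200 × 9.81 = 2.374×10^5 N.
q = ½ρv² = ½ × 0.909 × 240² = 26180 Pa.
CL = 2W/(ρv²S) = 2×2.374×10^5/(0.909×240²×52.5) = 0.1727.
CD = 0.0238 + 0.0534 × 0.1727² = 0.02539.
L/D = CL/CD = 0.1727 / 0.02539 = 6.8

L/D = 6.8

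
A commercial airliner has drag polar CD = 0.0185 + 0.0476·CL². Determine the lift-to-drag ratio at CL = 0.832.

CD = 0.0185 + 0.0476 × 0.832² = 0.05145
L/D = CL/CD = 0.832 / 0.05145 = 16.2

L/D = 16.2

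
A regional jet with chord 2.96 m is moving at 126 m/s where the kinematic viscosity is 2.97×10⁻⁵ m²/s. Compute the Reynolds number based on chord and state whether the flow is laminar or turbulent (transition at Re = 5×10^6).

Re = 1.26×10^7 (turbulent)

Re = v·c/ν = 126 × 2.96 / (2.97×10⁻⁵) = 1.26×10^7
Since 1.26×10^7 > 5×10^6, the flow is turbulent.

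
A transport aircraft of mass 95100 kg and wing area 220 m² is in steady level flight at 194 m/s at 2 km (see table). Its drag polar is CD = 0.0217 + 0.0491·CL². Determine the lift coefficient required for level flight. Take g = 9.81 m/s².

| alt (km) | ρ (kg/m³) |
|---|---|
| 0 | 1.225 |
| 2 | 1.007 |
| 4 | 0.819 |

CL = 0.224

At 2 km, from the table: ρ = 1.007 kg/m³.
Level flight ⇒ L = W = m·g = 95100 × 9.81 = 9.3293×10^5 N.
q = ½ρv² = ½ × 1.007 × 194² = 18950 Pa.
CL = 2W/(ρv²S) = 2×9.3293×10^5/(1.007×194²×220) = 0.2238.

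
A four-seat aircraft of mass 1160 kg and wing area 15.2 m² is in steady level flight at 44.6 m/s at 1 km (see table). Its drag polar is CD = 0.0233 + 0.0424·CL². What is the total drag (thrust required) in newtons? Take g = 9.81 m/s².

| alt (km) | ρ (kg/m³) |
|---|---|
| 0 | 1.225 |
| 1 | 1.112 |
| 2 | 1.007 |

D = 718 N

At 1 km, from the table: ρ = 1.112 kg/m³.
In steady level flight, lift balances weight: W = mg = 1160 × 9.81 = 11380 N.
Dynamic pressure q = 0.5 × 1.112 × 44.6² = 1106 Pa.
CL = 2W/(ρv²S) = 2×11380/(1.112×44.6²×15.2) = 0.6769.
CD = 0.0233 + 0.0424 × 0.6769² = 0.04273.
D = q·S·CD = 1106 × 15.2 × 0.04273 = 718.3 N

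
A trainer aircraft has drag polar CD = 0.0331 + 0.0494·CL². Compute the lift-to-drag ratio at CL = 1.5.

L/D = 10.4

CD = 0.0331 + 0.0494 × 1.5² = 0.1442
L/D = CL/CD = 1.5 / 0.1442 = 10.4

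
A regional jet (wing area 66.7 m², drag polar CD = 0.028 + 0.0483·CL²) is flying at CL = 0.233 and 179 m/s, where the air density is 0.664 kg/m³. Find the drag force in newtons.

CD = 0.028 + 0.0483 × 0.233² = 0.03062
D = ½ρv²S·CD = ½ × 0.664 × 179² × 66.7 × 0.03062 = 21700 N

D = 21700 N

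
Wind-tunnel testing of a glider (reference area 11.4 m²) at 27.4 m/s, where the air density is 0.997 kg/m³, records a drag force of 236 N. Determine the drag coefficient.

From D = ½ρv²S·CD, rearranging gives CD = 2D/(ρv²S).
CD = 2 × 236 / (0.997 × 27.4² × 11.4) = 0.0553

CD = 0.0553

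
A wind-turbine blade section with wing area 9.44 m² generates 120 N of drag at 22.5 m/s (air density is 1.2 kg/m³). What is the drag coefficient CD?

CD = 0.0418

From D = ½ρv²S·CD, rearranging gives CD = 2D/(ρv²S).
CD = 2 × 120 / (1.2 × 22.5² × 9.44) = 0.0418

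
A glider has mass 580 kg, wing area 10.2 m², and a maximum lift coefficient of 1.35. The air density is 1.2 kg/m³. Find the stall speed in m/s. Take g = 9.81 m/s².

Weight W = mg = 580 × 9.81 = 5690 N.
From L = ½ρV²S·CL,max = W: V_stall = √(2W/(ρSCL,max)) = √(2·5690/(1.2·10.2·1.35))
V_stall = √688.7 = 26.2 m/s

V_stall = 26.2 m/s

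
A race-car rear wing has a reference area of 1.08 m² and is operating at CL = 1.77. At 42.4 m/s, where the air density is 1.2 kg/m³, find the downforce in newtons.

L = ½ρv²S·CL = ½ × 1.2 × 42.4² × 1.08 × 1.77 = 2060 N

L = 2060 N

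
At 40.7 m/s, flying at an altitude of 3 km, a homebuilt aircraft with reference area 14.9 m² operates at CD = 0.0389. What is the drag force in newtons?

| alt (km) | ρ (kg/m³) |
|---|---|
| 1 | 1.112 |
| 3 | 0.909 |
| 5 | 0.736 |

At 3 km, from the table: ρ = 0.909 kg/m³.
Dynamic pressure q = ½ρv² = ½ × 0.909 × 40.7² = 752.9 Pa.
D = q·S·CD = 752.9 × 14.9 × 0.0389 = 436 N

D = 436 N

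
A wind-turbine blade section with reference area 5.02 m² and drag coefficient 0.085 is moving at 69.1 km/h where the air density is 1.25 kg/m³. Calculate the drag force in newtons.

Convert speed: v = 69.1 km/h ÷ 3.6 = 19.19 m/s.
Dynamic pressure q = ½ρv² = ½ × 1.25 × 19.19² = 230.3 Pa.
D = q·S·CD = 230.3 × 5.02 × 0.085 = 98.3 N

D = 98.3 N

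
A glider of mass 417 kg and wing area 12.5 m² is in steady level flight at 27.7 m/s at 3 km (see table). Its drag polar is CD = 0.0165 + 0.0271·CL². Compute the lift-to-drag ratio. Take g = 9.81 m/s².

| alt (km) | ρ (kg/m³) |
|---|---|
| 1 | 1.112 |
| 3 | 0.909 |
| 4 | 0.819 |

At 3 km, from the table: ρ = 0.909 kg/m³.
In steady level flight, lift balances weight: W = mg = 417 × 9.81 = 4090.8 N.
q = ½ρv² = ½ × 0.909 × 27.7² = 348.7 Pa.
CL = 2W/(ρv²S) = 2×4090.8/(0.909×27.7²×12.5) = 0.9384.
CD = 0.0165 + 0.0271 × 0.9384² = 0.04037.
L/D = CL/CD = 0.9384 / 0.04037 = 23.2

L/D = 23.2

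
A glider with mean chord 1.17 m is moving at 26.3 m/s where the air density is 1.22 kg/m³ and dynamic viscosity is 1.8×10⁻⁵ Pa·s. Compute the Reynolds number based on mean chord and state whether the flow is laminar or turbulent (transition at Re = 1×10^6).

Re = 2.09×10^6 (turbulent)

Re = ρ·v·c/μ = 1.22 × 26.3 × 1.17 / (1.8×10⁻⁵) = 2.09×10^6
Since 2.09×10^6 > 1×10^6, the flow is turbulent.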